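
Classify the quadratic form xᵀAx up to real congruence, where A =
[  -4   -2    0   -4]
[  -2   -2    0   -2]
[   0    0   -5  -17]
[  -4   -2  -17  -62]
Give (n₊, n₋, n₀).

step 0: pivot -4 → sign −
step 1: pivot -1 → sign −
step 2: pivot -5 → sign −
step 3: pivot -1/5 → sign −
signature = (0, 4, 0)

Answer: (0, 4, 0)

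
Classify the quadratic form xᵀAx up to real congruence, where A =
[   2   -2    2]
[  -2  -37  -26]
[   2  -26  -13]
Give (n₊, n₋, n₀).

Answer: (1, 2, 0)

Derivation:
step 0: pivot 2 → sign +
step 1: pivot -39 → sign −
step 2: pivot -3/13 → sign −
signature = (1, 2, 0)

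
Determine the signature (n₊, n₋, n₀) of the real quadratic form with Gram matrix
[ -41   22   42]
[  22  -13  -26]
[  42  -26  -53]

Answer: (1, 2, 0)

Derivation:
step 0: pivot -41 → sign −
step 1: pivot -49/41 → sign −
step 2: pivot 3/49 → sign +
signature = (1, 2, 0)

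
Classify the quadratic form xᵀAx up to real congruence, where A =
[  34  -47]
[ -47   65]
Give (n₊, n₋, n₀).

step 0: pivot 34 → sign +
step 1: pivot 1/34 → sign +
signature = (2, 0, 0)

Answer: (2, 0, 0)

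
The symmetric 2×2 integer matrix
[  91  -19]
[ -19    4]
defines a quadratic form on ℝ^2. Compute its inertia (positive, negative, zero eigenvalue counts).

step 0: pivot 91 → sign +
step 1: pivot 3/91 → sign +
signature = (2, 0, 0)

Answer: (2, 0, 0)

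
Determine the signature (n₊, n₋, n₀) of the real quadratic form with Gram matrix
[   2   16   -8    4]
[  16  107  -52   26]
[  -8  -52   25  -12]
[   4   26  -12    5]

Answer: (2, 2, 0)

Derivation:
step 0: pivot 2 → sign +
step 1: pivot -21 → sign −
step 2: pivot -1/7 → sign −
step 3: pivot 1 → sign +
signature = (2, 2, 0)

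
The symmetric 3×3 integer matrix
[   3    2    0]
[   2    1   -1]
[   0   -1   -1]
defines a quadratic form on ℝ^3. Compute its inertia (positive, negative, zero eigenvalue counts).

Answer: (2, 1, 0)

Derivation:
step 0: pivot 3 → sign +
step 1: pivot -1/3 → sign −
step 2: pivot 2 → sign +
signature = (2, 1, 0)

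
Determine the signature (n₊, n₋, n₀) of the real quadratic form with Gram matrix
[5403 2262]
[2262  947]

step 0: pivot 5403 → sign +
step 1: pivot -1/1801 → sign −
signature = (1, 1, 0)

Answer: (1, 1, 0)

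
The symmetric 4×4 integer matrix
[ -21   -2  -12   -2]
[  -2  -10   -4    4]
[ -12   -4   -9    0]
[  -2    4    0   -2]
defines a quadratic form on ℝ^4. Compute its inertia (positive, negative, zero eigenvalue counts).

step 0: pivot -21 → sign −
step 1: pivot -206/21 → sign −
step 2: pivot -135/103 → sign −
step 3: pivot -2/135 → sign −
signature = (0, 4, 0)

Answer: (0, 4, 0)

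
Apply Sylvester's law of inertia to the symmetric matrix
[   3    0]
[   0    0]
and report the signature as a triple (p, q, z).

step 0: pivot 3 → sign +
step 1: row/col 1 already zero → sign 0
signature = (1, 0, 1)

Answer: (1, 0, 1)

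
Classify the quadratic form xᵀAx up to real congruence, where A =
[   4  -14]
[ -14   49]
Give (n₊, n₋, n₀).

step 0: pivot 4 → sign +
step 1: row/col 1 already zero → sign 0
signature = (1, 0, 1)

Answer: (1, 0, 1)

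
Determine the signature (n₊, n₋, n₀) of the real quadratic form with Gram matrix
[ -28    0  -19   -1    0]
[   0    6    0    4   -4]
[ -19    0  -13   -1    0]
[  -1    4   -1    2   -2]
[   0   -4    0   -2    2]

step 0: pivot -28 → sign −
step 1: pivot 6 → sign +
step 2: pivot -3/28 → sign −
step 3: pivot 1/3 → sign +
step 4: pivot -2 → sign −
signature = (2, 3, 0)

Answer: (2, 3, 0)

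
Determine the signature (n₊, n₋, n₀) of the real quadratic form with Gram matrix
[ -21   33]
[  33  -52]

Answer: (0, 2, 0)

Derivation:
step 0: pivot -21 → sign −
step 1: pivot -1/7 → sign −
signature = (0, 2, 0)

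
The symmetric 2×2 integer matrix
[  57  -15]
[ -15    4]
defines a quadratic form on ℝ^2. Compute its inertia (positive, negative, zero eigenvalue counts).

step 0: pivot 57 → sign +
step 1: pivot 1/19 → sign +
signature = (2, 0, 0)

Answer: (2, 0, 0)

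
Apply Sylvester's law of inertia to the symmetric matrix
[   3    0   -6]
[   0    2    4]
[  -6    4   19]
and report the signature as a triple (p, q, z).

Answer: (2, 1, 0)

Derivation:
step 0: pivot 3 → sign +
step 1: pivot 2 → sign +
step 2: pivot -1 → sign −
signature = (2, 1, 0)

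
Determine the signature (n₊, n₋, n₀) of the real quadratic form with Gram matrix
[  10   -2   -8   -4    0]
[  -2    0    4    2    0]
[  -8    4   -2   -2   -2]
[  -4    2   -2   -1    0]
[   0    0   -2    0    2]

step 0: pivot 10 → sign +
step 1: pivot -2/5 → sign −
step 2: pivot 6 → sign +
step 3: pivot 1/3 → sign +
step 4: row/col 4 already zero → sign 0
signature = (3, 1, 1)

Answer: (3, 1, 1)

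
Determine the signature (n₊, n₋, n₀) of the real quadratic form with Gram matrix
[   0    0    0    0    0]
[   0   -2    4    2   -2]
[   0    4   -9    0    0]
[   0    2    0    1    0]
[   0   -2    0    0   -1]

Answer: (1, 3, 1)

Derivation:
step 0: pivot -2 → sign −
step 1: pivot -1 → sign −
step 2: pivot 19 → sign +
step 3: pivot -1/19 → sign −
step 4: row/col 4 already zero → sign 0
signature = (1, 3, 1)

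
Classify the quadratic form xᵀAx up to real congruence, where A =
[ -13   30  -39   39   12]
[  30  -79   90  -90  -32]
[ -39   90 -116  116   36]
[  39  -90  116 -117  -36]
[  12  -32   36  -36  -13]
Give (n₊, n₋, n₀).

step 0: pivot -13 → sign −
step 1: pivot -127/13 → sign −
step 2: pivot 1 → sign +
step 3: pivot -1 → sign −
step 4: pivot -3/127 → sign −
signature = (1, 4, 0)

Answer: (1, 4, 0)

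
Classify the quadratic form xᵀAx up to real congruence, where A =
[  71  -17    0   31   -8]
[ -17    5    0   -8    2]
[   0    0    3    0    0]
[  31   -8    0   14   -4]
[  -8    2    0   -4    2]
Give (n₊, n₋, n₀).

Answer: (4, 1, 0)

Derivation:
step 0: pivot 71 → sign +
step 1: pivot 66/71 → sign +
step 2: pivot 3 → sign +
step 3: pivot 7/66 → sign +
step 4: pivot -6/7 → sign −
signature = (4, 1, 0)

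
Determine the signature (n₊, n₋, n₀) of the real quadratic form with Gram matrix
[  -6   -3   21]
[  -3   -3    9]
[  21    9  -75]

step 0: pivot -6 → sign −
step 1: pivot -3/2 → sign −
step 2: row/col 2 already zero → sign 0
signature = (0, 2, 1)

Answer: (0, 2, 1)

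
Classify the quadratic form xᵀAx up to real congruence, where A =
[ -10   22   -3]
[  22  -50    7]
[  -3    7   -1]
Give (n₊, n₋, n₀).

step 0: pivot -10 → sign −
step 1: pivot -8/5 → sign −
step 2: row/col 2 already zero → sign 0
signature = (0, 2, 1)

Answer: (0, 2, 1)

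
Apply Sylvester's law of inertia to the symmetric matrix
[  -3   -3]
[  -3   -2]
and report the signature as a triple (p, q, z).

Answer: (1, 1, 0)

Derivation:
step 0: pivot -3 → sign −
step 1: pivot 1 → sign +
signature = (1, 1, 0)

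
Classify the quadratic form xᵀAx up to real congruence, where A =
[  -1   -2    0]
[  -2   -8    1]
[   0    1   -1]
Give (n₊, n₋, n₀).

step 0: pivot -1 → sign −
step 1: pivot -4 → sign −
step 2: pivot -3/4 → sign −
signature = (0, 3, 0)

Answer: (0, 3, 0)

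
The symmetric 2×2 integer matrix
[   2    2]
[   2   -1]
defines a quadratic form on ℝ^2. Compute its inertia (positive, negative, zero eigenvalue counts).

Answer: (1, 1, 0)

Derivation:
step 0: pivot 2 → sign +
step 1: pivot -3 → sign −
signature = (1, 1, 0)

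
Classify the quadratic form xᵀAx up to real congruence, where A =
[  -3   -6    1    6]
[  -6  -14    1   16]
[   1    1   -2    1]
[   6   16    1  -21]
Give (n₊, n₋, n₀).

step 0: pivot -3 → sign −
step 1: pivot -2 → sign −
step 2: pivot -7/6 → sign −
step 3: pivot -1/7 → sign −
signature = (0, 4, 0)

Answer: (0, 4, 0)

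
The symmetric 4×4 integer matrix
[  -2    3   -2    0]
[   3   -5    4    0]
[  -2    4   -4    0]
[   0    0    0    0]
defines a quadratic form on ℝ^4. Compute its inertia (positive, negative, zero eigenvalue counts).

Answer: (0, 2, 2)

Derivation:
step 0: pivot -2 → sign −
step 1: pivot -1/2 → sign −
step 2: row/col 2 already zero → sign 0
step 3: row/col 3 already zero → sign 0
signature = (0, 2, 2)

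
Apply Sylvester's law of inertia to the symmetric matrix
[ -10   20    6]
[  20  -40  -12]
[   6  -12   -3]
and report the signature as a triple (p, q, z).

Answer: (1, 1, 1)

Derivation:
step 0: pivot -10 → sign −
step 1: pivot 3/5 → sign +
step 2: row/col 2 already zero → sign 0
signature = (1, 1, 1)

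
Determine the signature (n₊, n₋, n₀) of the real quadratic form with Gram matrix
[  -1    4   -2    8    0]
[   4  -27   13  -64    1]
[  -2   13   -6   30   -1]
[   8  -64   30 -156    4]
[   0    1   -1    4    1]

Answer: (1, 2, 2)

Derivation:
step 0: pivot -1 → sign −
step 1: pivot -11 → sign −
step 2: pivot 3/11 → sign +
step 3: row/col 3 already zero → sign 0
step 4: row/col 4 already zero → sign 0
signature = (1, 2, 2)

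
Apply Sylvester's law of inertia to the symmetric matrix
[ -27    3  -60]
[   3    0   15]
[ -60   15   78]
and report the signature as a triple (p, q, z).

Answer: (2, 1, 0)

Derivation:
step 0: pivot -27 → sign −
step 1: pivot 1/3 → sign +
step 2: pivot 3 → sign +
signature = (2, 1, 0)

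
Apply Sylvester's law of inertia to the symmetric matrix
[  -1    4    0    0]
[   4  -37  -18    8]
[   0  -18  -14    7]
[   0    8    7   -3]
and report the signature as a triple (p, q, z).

Answer: (2, 2, 0)

Derivation:
step 0: pivot -1 → sign −
step 1: pivot -21 → sign −
step 2: pivot 10/7 → sign +
step 3: pivot 1/30 → sign +
signature = (2, 2, 0)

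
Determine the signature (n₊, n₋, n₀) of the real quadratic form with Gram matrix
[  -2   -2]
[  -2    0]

step 0: pivot -2 → sign −
step 1: pivot 2 → sign +
signature = (1, 1, 0)

Answer: (1, 1, 0)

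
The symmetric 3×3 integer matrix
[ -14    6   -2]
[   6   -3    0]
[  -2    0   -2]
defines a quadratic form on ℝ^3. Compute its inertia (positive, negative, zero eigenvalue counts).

step 0: pivot -14 → sign −
step 1: pivot -3/7 → sign −
step 2: row/col 2 already zero → sign 0
signature = (0, 2, 1)

Answer: (0, 2, 1)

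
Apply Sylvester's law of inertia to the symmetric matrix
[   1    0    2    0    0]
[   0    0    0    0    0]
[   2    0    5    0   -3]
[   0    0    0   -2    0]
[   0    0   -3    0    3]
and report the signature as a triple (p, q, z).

Answer: (2, 2, 1)

Derivation:
step 0: pivot 1 → sign +
step 1: pivot 1 → sign +
step 2: pivot -2 → sign −
step 3: pivot -6 → sign −
step 4: row/col 4 already zero → sign 0
signature = (2, 2, 1)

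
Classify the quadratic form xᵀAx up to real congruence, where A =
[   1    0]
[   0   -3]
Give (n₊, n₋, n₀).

Answer: (1, 1, 0)

Derivation:
step 0: pivot 1 → sign +
step 1: pivot -3 → sign −
signature = (1, 1, 0)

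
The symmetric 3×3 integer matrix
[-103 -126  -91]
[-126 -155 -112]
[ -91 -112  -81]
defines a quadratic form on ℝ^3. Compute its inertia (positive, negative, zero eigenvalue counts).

Answer: (0, 3, 0)

Derivation:
step 0: pivot -103 → sign −
step 1: pivot -89/103 → sign −
step 2: pivot -6/89 → sign −
signature = (0, 3, 0)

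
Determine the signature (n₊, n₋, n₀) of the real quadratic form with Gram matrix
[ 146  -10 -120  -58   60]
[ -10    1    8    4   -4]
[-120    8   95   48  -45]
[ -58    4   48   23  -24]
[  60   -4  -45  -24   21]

Answer: (3, 2, 0)

Derivation:
step 0: pivot 146 → sign +
step 1: pivot 23/73 → sign +
step 2: pivot -87/23 → sign −
step 3: pivot -1/87 → sign −
step 4: pivot 6 → sign +
signature = (3, 2, 0)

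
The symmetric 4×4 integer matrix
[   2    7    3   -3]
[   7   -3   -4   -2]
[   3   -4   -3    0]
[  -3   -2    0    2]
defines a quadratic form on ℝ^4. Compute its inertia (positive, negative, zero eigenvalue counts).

Answer: (3, 1, 0)

Derivation:
step 0: pivot 2 → sign +
step 1: pivot -55/2 → sign −
step 2: pivot 8/55 → sign +
step 3: pivot 1/8 → sign +
signature = (3, 1, 0)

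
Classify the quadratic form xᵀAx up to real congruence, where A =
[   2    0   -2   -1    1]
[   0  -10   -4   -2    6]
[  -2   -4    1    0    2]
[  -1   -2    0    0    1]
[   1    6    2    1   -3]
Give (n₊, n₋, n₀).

Answer: (3, 2, 0)

Derivation:
step 0: pivot 2 → sign +
step 1: pivot -10 → sign −
step 2: pivot 3/5 → sign +
step 3: pivot -1/6 → sign −
step 4: pivot 1 → sign +
signature = (3, 2, 0)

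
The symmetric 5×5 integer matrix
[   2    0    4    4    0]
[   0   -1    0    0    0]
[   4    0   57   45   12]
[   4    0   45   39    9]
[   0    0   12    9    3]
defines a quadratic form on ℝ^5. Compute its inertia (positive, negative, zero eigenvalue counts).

Answer: (4, 1, 0)

Derivation:
step 0: pivot 2 → sign +
step 1: pivot -1 → sign −
step 2: pivot 49 → sign +
step 3: pivot 150/49 → sign +
step 4: pivot 3/50 → sign +
signature = (4, 1, 0)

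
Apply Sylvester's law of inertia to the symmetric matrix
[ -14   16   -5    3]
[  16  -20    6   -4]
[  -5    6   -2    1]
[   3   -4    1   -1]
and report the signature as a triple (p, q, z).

step 0: pivot -14 → sign −
step 1: pivot -12/7 → sign −
step 2: pivot -1/6 → sign −
step 3: row/col 3 already zero → sign 0
signature = (0, 3, 1)

Answer: (0, 3, 1)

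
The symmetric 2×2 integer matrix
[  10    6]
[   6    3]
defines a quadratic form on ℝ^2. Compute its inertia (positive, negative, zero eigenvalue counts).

Answer: (1, 1, 0)

Derivation:
step 0: pivot 10 → sign +
step 1: pivot -3/5 → sign −
signature = (1, 1, 0)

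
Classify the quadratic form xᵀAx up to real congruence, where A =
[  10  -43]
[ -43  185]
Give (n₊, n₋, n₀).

step 0: pivot 10 → sign +
step 1: pivot 1/10 → sign +
signature = (2, 0, 0)

Answer: (2, 0, 0)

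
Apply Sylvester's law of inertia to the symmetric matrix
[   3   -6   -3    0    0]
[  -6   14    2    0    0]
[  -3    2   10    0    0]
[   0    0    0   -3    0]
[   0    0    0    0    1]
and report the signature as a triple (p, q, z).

Answer: (3, 2, 0)

Derivation:
step 0: pivot 3 → sign +
step 1: pivot 2 → sign +
step 2: pivot -1 → sign −
step 3: pivot -3 → sign −
step 4: pivot 1 → sign +
signature = (3, 2, 0)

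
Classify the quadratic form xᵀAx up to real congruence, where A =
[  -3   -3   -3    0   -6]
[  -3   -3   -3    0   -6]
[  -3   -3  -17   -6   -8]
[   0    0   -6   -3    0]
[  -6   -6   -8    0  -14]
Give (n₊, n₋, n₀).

Answer: (0, 3, 2)

Derivation:
step 0: pivot -3 → sign −
step 1: pivot -14 → sign −
step 2: pivot -3/7 → sign −
step 3: row/col 3 already zero → sign 0
step 4: row/col 4 already zero → sign 0
signature = (0, 3, 2)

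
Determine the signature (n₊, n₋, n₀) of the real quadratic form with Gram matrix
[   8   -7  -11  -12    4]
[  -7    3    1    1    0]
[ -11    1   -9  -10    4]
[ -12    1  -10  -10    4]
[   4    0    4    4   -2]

Answer: (2, 3, 0)

Derivation:
step 0: pivot 8 → sign +
step 1: pivot -25/8 → sign −
step 2: pivot -8/25 → sign −
step 3: pivot 9/8 → sign +
step 4: pivot -2/9 → sign −
signature = (2, 3, 0)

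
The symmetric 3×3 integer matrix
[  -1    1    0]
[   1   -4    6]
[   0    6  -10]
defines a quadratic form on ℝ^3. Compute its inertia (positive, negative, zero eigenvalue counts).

Answer: (1, 2, 0)

Derivation:
step 0: pivot -1 → sign −
step 1: pivot -3 → sign −
step 2: pivot 2 → sign +
signature = (1, 2, 0)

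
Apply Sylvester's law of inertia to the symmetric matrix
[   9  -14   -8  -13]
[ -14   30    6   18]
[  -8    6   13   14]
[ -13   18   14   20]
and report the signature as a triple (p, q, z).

step 0: pivot 9 → sign +
step 1: pivot 74/9 → sign +
step 2: pivot 31/37 → sign +
step 3: pivot 1/31 → sign +
signature = (4, 0, 0)

Answer: (4, 0, 0)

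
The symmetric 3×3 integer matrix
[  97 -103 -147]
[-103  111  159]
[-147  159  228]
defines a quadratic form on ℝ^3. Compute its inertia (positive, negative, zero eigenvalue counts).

Answer: (3, 0, 0)

Derivation:
step 0: pivot 97 → sign +
step 1: pivot 158/97 → sign +
step 2: pivot 3/79 → sign +
signature = (3, 0, 0)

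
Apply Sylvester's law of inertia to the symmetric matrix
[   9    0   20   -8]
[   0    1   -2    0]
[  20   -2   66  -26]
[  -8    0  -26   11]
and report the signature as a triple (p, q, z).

step 0: pivot 9 → sign +
step 1: pivot 1 → sign +
step 2: pivot 158/9 → sign +
step 3: pivot 3/79 → sign +
signature = (4, 0, 0)

Answer: (4, 0, 0)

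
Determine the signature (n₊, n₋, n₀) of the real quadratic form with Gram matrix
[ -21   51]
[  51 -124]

step 0: pivot -21 → sign −
step 1: pivot -1/7 → sign −
signature = (0, 2, 0)

Answer: (0, 2, 0)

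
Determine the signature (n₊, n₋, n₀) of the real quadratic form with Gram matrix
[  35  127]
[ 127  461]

step 0: pivot 35 → sign +
step 1: pivot 6/35 → sign +
signature = (2, 0, 0)

Answer: (2, 0, 0)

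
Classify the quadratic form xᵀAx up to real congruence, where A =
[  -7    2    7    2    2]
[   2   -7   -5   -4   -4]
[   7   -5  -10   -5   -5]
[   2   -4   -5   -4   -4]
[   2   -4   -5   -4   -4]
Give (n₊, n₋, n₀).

Answer: (0, 4, 1)

Derivation:
step 0: pivot -7 → sign −
step 1: pivot -45/7 → sign −
step 2: pivot -8/5 → sign −
step 3: pivot -3/8 → sign −
step 4: row/col 4 already zero → sign 0
signature = (0, 4, 1)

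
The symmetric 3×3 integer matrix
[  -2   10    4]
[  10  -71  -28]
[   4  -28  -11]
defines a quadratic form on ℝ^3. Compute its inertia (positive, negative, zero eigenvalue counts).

step 0: pivot -2 → sign −
step 1: pivot -21 → sign −
step 2: pivot 1/21 → sign +
signature = (1, 2, 0)

Answer: (1, 2, 0)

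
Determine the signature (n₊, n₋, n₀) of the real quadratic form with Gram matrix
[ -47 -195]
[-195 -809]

step 0: pivot -47 → sign −
step 1: pivot 2/47 → sign +
signature = (1, 1, 0)

Answer: (1, 1, 0)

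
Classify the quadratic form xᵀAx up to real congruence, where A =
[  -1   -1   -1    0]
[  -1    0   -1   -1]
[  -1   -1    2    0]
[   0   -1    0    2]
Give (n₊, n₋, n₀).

Answer: (3, 1, 0)

Derivation:
step 0: pivot -1 → sign −
step 1: pivot 1 → sign +
step 2: pivot 3 → sign +
step 3: pivot 1 → sign +
signature = (3, 1, 0)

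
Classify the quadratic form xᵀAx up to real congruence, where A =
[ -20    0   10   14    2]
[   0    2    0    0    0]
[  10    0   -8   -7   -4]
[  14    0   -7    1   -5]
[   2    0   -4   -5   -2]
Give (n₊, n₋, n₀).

Answer: (2, 2, 1)

Derivation:
step 0: pivot -20 → sign −
step 1: pivot 2 → sign +
step 2: pivot -3 → sign −
step 3: pivot 54/5 → sign +
step 4: row/col 4 already zero → sign 0
signature = (2, 2, 1)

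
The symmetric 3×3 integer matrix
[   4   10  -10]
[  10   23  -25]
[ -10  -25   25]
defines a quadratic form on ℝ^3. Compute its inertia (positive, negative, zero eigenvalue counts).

Answer: (1, 1, 1)

Derivation:
step 0: pivot 4 → sign +
step 1: pivot -2 → sign −
step 2: row/col 2 already zero → sign 0
signature = (1, 1, 1)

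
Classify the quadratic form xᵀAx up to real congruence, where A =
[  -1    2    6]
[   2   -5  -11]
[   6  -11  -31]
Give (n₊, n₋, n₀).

step 0: pivot -1 → sign −
step 1: pivot -1 → sign −
step 2: pivot 6 → sign +
signature = (1, 2, 0)

Answer: (1, 2, 0)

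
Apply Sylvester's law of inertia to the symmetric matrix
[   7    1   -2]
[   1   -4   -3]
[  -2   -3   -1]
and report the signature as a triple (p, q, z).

step 0: pivot 7 → sign +
step 1: pivot -29/7 → sign −
step 2: pivot 6/29 → sign +
signature = (2, 1, 0)

Answer: (2, 1, 0)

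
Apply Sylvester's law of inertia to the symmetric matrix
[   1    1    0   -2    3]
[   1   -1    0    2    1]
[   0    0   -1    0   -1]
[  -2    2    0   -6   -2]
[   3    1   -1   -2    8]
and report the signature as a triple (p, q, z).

Answer: (2, 3, 0)

Derivation:
step 0: pivot 1 → sign +
step 1: pivot -2 → sign −
step 2: pivot -1 → sign −
step 3: pivot -2 → sign −
step 4: pivot 2 → sign +
signature = (2, 3, 0)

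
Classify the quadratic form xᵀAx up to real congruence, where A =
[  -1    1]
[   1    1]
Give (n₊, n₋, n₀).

step 0: pivot -1 → sign −
step 1: pivot 2 → sign +
signature = (1, 1, 0)

Answer: (1, 1, 0)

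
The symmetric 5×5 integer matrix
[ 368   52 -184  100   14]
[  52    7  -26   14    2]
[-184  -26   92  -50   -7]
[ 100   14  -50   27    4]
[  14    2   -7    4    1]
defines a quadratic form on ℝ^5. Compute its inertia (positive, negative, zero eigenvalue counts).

Answer: (2, 2, 1)

Derivation:
step 0: pivot 368 → sign +
step 1: pivot -8/23 → sign −
step 2: pivot -1/8 → sign −
step 3: pivot 3/4 → sign +
step 4: row/col 4 already zero → sign 0
signature = (2, 2, 1)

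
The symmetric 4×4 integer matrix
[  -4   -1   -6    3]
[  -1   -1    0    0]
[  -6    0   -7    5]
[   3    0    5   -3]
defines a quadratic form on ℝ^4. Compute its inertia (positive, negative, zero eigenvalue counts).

Answer: (1, 3, 0)

Derivation:
step 0: pivot -4 → sign −
step 1: pivot -3/4 → sign −
step 2: pivot 5 → sign +
step 3: pivot -1/5 → sign −
signature = (1, 3, 0)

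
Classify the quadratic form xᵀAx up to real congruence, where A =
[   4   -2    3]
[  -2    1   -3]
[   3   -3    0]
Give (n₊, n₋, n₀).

Answer: (2, 1, 0)

Derivation:
step 0: pivot 4 → sign +
step 1: pivot -9/4 → sign −
step 2: pivot 1 → sign +
signature = (2, 1, 0)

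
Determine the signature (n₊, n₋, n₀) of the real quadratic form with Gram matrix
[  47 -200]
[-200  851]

Answer: (1, 1, 0)

Derivation:
step 0: pivot 47 → sign +
step 1: pivot -3/47 → sign −
signature = (1, 1, 0)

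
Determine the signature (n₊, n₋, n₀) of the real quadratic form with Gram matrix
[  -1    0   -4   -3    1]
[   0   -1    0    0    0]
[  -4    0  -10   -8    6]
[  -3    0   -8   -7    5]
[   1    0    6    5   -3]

Answer: (1, 4, 0)

Derivation:
step 0: pivot -1 → sign −
step 1: pivot -1 → sign −
step 2: pivot 6 → sign +
step 3: pivot -2/3 → sign −
step 4: pivot -2 → sign −
signature = (1, 4, 0)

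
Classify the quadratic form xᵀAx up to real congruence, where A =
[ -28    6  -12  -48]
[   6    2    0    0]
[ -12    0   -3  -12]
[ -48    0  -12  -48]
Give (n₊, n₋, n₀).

Answer: (2, 1, 1)

Derivation:
step 0: pivot -28 → sign −
step 1: pivot 23/7 → sign +
step 2: pivot 3/23 → sign +
step 3: row/col 3 already zero → sign 0
signature = (2, 1, 1)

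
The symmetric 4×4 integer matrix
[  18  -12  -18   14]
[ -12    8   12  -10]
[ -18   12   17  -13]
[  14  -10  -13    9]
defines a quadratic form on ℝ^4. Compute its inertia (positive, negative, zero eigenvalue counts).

step 0: pivot 18 → sign +
step 1: pivot -1 → sign −
step 2: pivot -8/9 → sign −
step 3: pivot 1/2 → sign +
signature = (2, 2, 0)

Answer: (2, 2, 0)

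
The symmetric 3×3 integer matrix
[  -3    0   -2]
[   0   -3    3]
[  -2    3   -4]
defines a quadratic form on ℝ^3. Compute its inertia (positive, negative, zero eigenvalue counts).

Answer: (1, 2, 0)

Derivation:
step 0: pivot -3 → sign −
step 1: pivot -3 → sign −
step 2: pivot 1/3 → sign +
signature = (1, 2, 0)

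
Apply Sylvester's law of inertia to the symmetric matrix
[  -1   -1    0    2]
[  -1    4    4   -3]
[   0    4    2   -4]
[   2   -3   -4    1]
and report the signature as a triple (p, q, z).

step 0: pivot -1 → sign −
step 1: pivot 5 → sign +
step 2: pivot -6/5 → sign −
step 3: row/col 3 already zero → sign 0
signature = (1, 2, 1)

Answer: (1, 2, 1)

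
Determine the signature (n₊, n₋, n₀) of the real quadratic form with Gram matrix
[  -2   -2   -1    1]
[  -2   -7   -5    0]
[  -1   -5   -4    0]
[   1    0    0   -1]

Answer: (0, 3, 1)

Derivation:
step 0: pivot -2 → sign −
step 1: pivot -5 → sign −
step 2: pivot -3/10 → sign −
step 3: row/col 3 already zero → sign 0
signature = (0, 3, 1)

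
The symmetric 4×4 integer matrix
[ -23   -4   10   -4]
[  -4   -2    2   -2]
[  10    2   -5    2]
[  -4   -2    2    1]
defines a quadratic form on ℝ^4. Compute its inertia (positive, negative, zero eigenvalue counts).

step 0: pivot -23 → sign −
step 1: pivot -30/23 → sign −
step 2: pivot -3/5 → sign −
step 3: pivot 3 → sign +
signature = (1, 3, 0)

Answer: (1, 3, 0)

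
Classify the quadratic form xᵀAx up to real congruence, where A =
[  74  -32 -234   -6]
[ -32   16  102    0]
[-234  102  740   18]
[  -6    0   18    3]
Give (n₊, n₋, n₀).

Answer: (2, 2, 0)

Derivation:
step 0: pivot 74 → sign +
step 1: pivot 80/37 → sign +
step 2: pivot -1/4 → sign −
step 3: pivot -3/5 → sign −
signature = (2, 2, 0)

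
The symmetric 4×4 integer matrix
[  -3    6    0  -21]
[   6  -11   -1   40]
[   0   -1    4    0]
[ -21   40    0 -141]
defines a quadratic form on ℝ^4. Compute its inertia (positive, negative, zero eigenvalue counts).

Answer: (3, 1, 0)

Derivation:
step 0: pivot -3 → sign −
step 1: pivot 1 → sign +
step 2: pivot 3 → sign +
step 3: pivot 2/3 → sign +
signature = (3, 1, 0)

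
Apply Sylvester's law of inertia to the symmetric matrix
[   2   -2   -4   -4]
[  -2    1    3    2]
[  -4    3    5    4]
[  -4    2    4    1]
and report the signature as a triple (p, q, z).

step 0: pivot 2 → sign +
step 1: pivot -1 → sign −
step 2: pivot -2 → sign −
step 3: pivot -1 → sign −
signature = (1, 3, 0)

Answer: (1, 3, 0)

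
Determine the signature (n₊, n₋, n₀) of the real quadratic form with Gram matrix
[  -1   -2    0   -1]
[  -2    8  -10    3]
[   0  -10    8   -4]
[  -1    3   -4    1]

Answer: (1, 2, 1)

Derivation:
step 0: pivot -1 → sign −
step 1: pivot 12 → sign +
step 2: pivot -1/3 → sign −
step 3: row/col 3 already zero → sign 0
signature = (1, 2, 1)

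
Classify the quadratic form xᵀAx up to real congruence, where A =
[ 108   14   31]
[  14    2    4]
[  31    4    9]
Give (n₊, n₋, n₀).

Answer: (3, 0, 0)

Derivation:
step 0: pivot 108 → sign +
step 1: pivot 5/27 → sign +
step 2: pivot 1/10 → sign +
signature = (3, 0, 0)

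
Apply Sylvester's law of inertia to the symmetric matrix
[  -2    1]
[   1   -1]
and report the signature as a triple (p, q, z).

Answer: (0, 2, 0)

Derivation:
step 0: pivot -2 → sign −
step 1: pivot -1/2 → sign −
signature = (0, 2, 0)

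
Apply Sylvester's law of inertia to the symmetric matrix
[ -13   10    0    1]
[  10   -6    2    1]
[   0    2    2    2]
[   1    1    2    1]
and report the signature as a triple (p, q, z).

Answer: (1, 3, 0)

Derivation:
step 0: pivot -13 → sign −
step 1: pivot 22/13 → sign +
step 2: pivot -4/11 → sign −
step 3: pivot -3/4 → sign −
signature = (1, 3, 0)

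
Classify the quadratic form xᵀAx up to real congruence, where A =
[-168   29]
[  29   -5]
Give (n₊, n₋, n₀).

Answer: (1, 1, 0)

Derivation:
step 0: pivot -168 → sign −
step 1: pivot 1/168 → sign +
signature = (1, 1, 0)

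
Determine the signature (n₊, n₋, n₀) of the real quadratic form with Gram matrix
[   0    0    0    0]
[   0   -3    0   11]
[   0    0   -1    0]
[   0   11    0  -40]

step 0: pivot -3 → sign −
step 1: pivot -1 → sign −
step 2: pivot 1/3 → sign +
step 3: row/col 3 already zero → sign 0
signature = (1, 2, 1)

Answer: (1, 2, 1)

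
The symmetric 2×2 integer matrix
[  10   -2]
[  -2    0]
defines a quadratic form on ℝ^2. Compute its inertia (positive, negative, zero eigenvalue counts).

Answer: (1, 1, 0)

Derivation:
step 0: pivot 10 → sign +
step 1: pivot -2/5 → sign −
signature = (1, 1, 0)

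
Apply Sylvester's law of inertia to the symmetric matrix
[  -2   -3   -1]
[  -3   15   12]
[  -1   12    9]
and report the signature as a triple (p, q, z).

Answer: (2, 1, 0)

Derivation:
step 0: pivot -2 → sign −
step 1: pivot 39/2 → sign +
step 2: pivot 2/13 → sign +
signature = (2, 1, 0)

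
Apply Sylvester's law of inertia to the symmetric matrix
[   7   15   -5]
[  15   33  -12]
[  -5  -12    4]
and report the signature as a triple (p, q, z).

step 0: pivot 7 → sign +
step 1: pivot 6/7 → sign +
step 2: pivot -3/2 → sign −
signature = (2, 1, 0)

Answer: (2, 1, 0)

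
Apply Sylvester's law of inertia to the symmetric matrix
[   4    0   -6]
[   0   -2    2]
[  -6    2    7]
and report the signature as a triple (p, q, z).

Answer: (1, 1, 1)

Derivation:
step 0: pivot 4 → sign +
step 1: pivot -2 → sign −
step 2: row/col 2 already zero → sign 0
signature = (1, 1, 1)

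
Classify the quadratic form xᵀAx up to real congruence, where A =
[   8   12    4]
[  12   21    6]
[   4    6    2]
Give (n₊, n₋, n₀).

step 0: pivot 8 → sign +
step 1: pivot 3 → sign +
step 2: row/col 2 already zero → sign 0
signature = (2, 0, 1)

Answer: (2, 0, 1)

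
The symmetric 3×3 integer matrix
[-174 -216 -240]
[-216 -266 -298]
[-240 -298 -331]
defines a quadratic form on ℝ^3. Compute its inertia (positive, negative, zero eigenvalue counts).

Answer: (2, 1, 0)

Derivation:
step 0: pivot -174 → sign −
step 1: pivot 62/29 → sign +
step 2: pivot 1/31 → sign +
signature = (2, 1, 0)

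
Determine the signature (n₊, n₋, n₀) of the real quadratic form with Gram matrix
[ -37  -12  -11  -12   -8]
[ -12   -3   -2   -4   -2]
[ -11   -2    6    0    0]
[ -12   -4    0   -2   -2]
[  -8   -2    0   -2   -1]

step 0: pivot -37 → sign −
step 1: pivot 33/37 → sign +
step 2: pivot 215/33 → sign +
step 3: pivot -62/215 → sign −
step 4: pivot 3/31 → sign +
signature = (3, 2, 0)

Answer: (3, 2, 0)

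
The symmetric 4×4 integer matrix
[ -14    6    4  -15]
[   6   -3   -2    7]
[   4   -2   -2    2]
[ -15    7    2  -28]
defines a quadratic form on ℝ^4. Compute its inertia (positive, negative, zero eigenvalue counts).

Answer: (0, 4, 0)

Derivation:
step 0: pivot -14 → sign −
step 1: pivot -3/7 → sign −
step 2: pivot -2/3 → sign −
step 3: pivot -1/2 → sign −
signature = (0, 4, 0)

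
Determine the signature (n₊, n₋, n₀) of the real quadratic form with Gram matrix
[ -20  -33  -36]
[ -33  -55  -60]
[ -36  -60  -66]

step 0: pivot -20 → sign −
step 1: pivot -11/20 → sign −
step 2: pivot -6/11 → sign −
signature = (0, 3, 0)

Answer: (0, 3, 0)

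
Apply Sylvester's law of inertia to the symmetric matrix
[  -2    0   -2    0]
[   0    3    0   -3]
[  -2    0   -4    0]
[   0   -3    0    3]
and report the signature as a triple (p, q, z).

step 0: pivot -2 → sign −
step 1: pivot 3 → sign +
step 2: pivot -2 → sign −
step 3: row/col 3 already zero → sign 0
signature = (1, 2, 1)

Answer: (1, 2, 1)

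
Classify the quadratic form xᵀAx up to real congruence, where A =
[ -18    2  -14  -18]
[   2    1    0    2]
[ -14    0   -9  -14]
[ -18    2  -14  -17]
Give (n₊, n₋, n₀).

Answer: (2, 2, 0)

Derivation:
step 0: pivot -18 → sign −
step 1: pivot 11/9 → sign +
step 2: pivot -1/11 → sign −
step 3: pivot 1 → sign +
signature = (2, 2, 0)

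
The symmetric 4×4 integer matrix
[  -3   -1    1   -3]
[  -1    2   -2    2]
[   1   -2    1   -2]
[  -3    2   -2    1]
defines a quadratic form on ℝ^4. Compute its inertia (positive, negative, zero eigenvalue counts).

Answer: (2, 2, 0)

Derivation:
step 0: pivot -3 → sign −
step 1: pivot 7/3 → sign +
step 2: pivot -1 → sign −
step 3: pivot 1/7 → sign +
signature = (2, 2, 0)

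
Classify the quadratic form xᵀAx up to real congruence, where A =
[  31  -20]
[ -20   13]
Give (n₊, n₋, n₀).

step 0: pivot 31 → sign +
step 1: pivot 3/31 → sign +
signature = (2, 0, 0)

Answer: (2, 0, 0)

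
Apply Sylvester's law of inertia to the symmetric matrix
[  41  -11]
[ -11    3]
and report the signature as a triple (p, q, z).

step 0: pivot 41 → sign +
step 1: pivot 2/41 → sign +
signature = (2, 0, 0)

Answer: (2, 0, 0)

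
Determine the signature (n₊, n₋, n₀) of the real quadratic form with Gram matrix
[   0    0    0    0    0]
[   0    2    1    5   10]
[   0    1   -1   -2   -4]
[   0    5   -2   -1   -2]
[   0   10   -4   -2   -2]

Answer: (2, 1, 2)

Derivation:
step 0: pivot 2 → sign +
step 1: pivot -3/2 → sign −
step 2: pivot 2 → sign +
step 3: row/col 3 already zero → sign 0
step 4: row/col 4 already zero → sign 0
signature = (2, 1, 2)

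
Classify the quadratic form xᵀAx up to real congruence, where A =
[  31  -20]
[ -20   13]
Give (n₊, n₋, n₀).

Answer: (2, 0, 0)

Derivation:
step 0: pivot 31 → sign +
step 1: pivot 3/31 → sign +
signature = (2, 0, 0)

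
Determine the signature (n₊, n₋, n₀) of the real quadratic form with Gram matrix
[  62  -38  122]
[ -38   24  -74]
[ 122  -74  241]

step 0: pivot 62 → sign +
step 1: pivot 22/31 → sign +
step 2: pivot 1/11 → sign +
signature = (3, 0, 0)

Answer: (3, 0, 0)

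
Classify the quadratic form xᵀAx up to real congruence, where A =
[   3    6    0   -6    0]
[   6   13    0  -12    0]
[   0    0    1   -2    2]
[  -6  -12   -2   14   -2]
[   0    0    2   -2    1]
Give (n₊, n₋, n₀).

Answer: (3, 2, 0)

Derivation:
step 0: pivot 3 → sign +
step 1: pivot 1 → sign +
step 2: pivot 1 → sign +
step 3: pivot -2 → sign −
step 4: pivot -1 → sign −
signature = (3, 2, 0)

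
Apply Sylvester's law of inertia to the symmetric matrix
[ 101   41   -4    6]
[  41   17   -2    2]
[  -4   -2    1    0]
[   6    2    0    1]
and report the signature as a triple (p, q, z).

Answer: (3, 0, 1)

Derivation:
step 0: pivot 101 → sign +
step 1: pivot 36/101 → sign +
step 2: pivot 4/9 → sign +
step 3: row/col 3 already zero → sign 0
signature = (3, 0, 1)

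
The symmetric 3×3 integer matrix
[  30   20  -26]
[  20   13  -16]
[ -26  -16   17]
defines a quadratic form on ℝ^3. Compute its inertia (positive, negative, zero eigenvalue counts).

Answer: (1, 2, 0)

Derivation:
step 0: pivot 30 → sign +
step 1: pivot -1/3 → sign −
step 2: pivot -1/5 → sign −
signature = (1, 2, 0)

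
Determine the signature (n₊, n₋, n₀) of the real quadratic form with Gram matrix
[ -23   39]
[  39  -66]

step 0: pivot -23 → sign −
step 1: pivot 3/23 → sign +
signature = (1, 1, 0)

Answer: (1, 1, 0)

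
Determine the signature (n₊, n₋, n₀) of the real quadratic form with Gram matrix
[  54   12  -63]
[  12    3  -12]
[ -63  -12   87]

step 0: pivot 54 → sign +
step 1: pivot 1/3 → sign +
step 2: pivot 3/2 → sign +
signature = (3, 0, 0)

Answer: (3, 0, 0)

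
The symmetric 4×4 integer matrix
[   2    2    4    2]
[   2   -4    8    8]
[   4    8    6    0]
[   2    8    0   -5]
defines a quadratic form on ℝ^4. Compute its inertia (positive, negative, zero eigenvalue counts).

Answer: (2, 2, 0)

Derivation:
step 0: pivot 2 → sign +
step 1: pivot -6 → sign −
step 2: pivot 2/3 → sign +
step 3: pivot -1 → sign −
signature = (2, 2, 0)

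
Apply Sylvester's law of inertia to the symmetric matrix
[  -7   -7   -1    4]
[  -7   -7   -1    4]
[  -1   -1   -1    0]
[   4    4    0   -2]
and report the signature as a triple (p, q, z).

Answer: (1, 2, 1)

Derivation:
step 0: pivot -7 → sign −
step 1: pivot -6/7 → sign −
step 2: pivot 2/3 → sign +
step 3: row/col 3 already zero → sign 0
signature = (1, 2, 1)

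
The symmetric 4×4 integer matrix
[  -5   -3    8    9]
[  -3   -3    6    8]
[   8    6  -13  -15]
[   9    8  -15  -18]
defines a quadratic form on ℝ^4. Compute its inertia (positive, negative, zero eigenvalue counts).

step 0: pivot -5 → sign −
step 1: pivot -6/5 → sign −
step 2: pivot 1 → sign +
step 3: pivot -1/6 → sign −
signature = (1, 3, 0)

Answer: (1, 3, 0)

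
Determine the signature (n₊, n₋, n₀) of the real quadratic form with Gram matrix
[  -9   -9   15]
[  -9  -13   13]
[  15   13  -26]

Answer: (0, 2, 1)

Derivation:
step 0: pivot -9 → sign −
step 1: pivot -4 → sign −
step 2: row/col 2 already zero → sign 0
signature = (0, 2, 1)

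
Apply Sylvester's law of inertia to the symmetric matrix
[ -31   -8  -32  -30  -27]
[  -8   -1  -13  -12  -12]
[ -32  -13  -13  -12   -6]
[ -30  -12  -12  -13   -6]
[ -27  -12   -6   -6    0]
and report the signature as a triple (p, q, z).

step 0: pivot -31 → sign −
step 1: pivot 33/31 → sign +
step 2: pivot -12/11 → sign −
step 3: pivot -1 → sign −
step 4: row/col 4 already zero → sign 0
signature = (1, 3, 1)

Answer: (1, 3, 1)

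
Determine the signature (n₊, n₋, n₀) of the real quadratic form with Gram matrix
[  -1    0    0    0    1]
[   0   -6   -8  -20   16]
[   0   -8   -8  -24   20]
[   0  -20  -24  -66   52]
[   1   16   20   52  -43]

Answer: (1, 3, 1)

Derivation:
step 0: pivot -1 → sign −
step 1: pivot -6 → sign −
step 2: pivot 8/3 → sign +
step 3: pivot -2 → sign −
step 4: row/col 4 already zero → sign 0
signature = (1, 3, 1)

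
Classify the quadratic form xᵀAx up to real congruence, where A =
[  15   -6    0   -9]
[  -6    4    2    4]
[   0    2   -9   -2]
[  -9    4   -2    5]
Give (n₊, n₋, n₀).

Answer: (3, 1, 0)

Derivation:
step 0: pivot 15 → sign +
step 1: pivot 8/5 → sign +
step 2: pivot -23/2 → sign −
step 3: pivot 1/23 → sign +
signature = (3, 1, 0)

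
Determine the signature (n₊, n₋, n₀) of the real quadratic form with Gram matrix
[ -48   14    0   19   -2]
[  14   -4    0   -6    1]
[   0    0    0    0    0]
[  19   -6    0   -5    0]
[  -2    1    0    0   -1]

Answer: (2, 2, 1)

Derivation:
step 0: pivot -48 → sign −
step 1: pivot 1/12 → sign +
step 2: pivot -3 → sign −
step 3: pivot 3/4 → sign +
step 4: row/col 4 already zero → sign 0
signature = (2, 2, 1)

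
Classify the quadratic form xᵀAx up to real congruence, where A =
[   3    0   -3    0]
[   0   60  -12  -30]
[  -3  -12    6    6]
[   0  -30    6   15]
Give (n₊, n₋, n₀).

Answer: (3, 0, 1)

Derivation:
step 0: pivot 3 → sign +
step 1: pivot 60 → sign +
step 2: pivot 3/5 → sign +
step 3: row/col 3 already zero → sign 0
signature = (3, 0, 1)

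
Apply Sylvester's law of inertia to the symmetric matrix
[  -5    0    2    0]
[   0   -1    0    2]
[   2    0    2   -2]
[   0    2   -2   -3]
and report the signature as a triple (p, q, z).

Answer: (1, 3, 0)

Derivation:
step 0: pivot -5 → sign −
step 1: pivot -1 → sign −
step 2: pivot 14/5 → sign +
step 3: pivot -3/7 → sign −
signature = (1, 3, 0)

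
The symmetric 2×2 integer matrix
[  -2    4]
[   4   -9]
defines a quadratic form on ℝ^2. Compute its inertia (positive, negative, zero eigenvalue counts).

Answer: (0, 2, 0)

Derivation:
step 0: pivot -2 → sign −
step 1: pivot -1 → sign −
signature = (0, 2, 0)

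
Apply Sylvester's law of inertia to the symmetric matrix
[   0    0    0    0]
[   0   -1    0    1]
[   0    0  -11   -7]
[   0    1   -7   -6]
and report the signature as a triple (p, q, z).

step 0: pivot -1 → sign −
step 1: pivot -11 → sign −
step 2: pivot -6/11 → sign −
step 3: row/col 3 already zero → sign 0
signature = (0, 3, 1)

Answer: (0, 3, 1)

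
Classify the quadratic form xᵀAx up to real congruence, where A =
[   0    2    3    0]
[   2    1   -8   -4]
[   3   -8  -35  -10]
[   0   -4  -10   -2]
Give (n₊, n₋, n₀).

step 0: pivot 1 → sign +
step 1: pivot -4 → sign −
step 2: pivot -35/4 → sign −
step 3: pivot -6/35 → sign −
signature = (1, 3, 0)

Answer: (1, 3, 0)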